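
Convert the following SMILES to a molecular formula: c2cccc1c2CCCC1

C10H12

Heavy atoms from the SMILES: 10 C.
Implicit hydrogens by atom environment:
  4 × C: 2 H each → 8
  4 × C (aromatic): 1 H each → 4
  2 × C (aromatic): no H
  Total hydrogens = 12.
Molecular formula: C10H12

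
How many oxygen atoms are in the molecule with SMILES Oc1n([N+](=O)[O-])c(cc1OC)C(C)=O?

The symbol for oxygen appears 5 times in the SMILES.

5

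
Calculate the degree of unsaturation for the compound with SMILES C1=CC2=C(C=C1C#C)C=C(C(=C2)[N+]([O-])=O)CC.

10

Molecular formula from the SMILES: C14H11NO2.
DoU = (2C + 2 + N − H − X)/2 = (2·14 + 2 + 1 − 11 − 0)/2 = 20/2 = 10.
(Structurally: 2 ring(s) + 8 π bond(s) = 10.)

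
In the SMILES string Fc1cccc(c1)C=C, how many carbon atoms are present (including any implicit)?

The symbol for carbon appears 8 times in the SMILES. Lowercase c denotes aromatic carbon and counts toward C.

8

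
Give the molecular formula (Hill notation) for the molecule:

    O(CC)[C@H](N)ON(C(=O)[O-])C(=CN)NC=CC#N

Heavy atoms from the SMILES: 9 C, 5 N, 4 O.
Implicit hydrogens by atom environment:
  4 × C: 1 H each → 4
  3 × C: no H
  3 × O: no H
  2 × N: 2 H each → 4
  2 × N: no H
  1 × C: 3 H
  1 × C: 2 H
  1 × N: 1 H
  1 × O (charge -1): no H
  Total hydrogens = 14.
Net charge -1.
Molecular formula: C9H14N5O4-

C9H14N5O4-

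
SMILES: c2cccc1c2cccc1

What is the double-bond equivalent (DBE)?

Molecular formula from the SMILES: C10H8.
DoU = (2C + 2 + N − H − X)/2 = (2·10 + 2 + 0 − 8 − 0)/2 = 14/2 = 7.
(Structurally: 2 ring(s) + 5 π bond(s) = 7.)

7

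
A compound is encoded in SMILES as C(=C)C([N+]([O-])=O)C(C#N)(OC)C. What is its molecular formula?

Heavy atoms from the SMILES: 7 C, 2 N, 3 O.
Implicit hydrogens by atom environment:
  2 × C: 3 H each → 6
  2 × C: 1 H each → 2
  2 × C: no H
  2 × O: no H
  1 × C: 2 H
  1 × N (charge +1): no H
  1 × N: no H
  1 × O (charge -1): no H
  Total hydrogens = 10.
Molecular formula: C7H10N2O3

C7H10N2O3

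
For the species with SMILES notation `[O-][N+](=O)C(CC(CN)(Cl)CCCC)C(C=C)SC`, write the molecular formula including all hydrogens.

Heavy atoms from the SMILES: 12 C, 1 Cl, 2 N, 2 O, 1 S.
Implicit hydrogens by atom environment:
  6 × C: 2 H each → 12
  3 × C: 1 H each → 3
  2 × C: 3 H each → 6
  1 × C: no H
  1 × Cl: no H
  1 × N: 2 H
  1 × N (charge +1): no H
  1 × O: no H
  1 × O (charge -1): no H
  1 × S: no H
  Total hydrogens = 23.
Molecular formula: C12H23ClN2O2S

C12H23ClN2O2S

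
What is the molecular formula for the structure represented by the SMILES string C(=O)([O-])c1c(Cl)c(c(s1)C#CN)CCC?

Heavy atoms from the SMILES: 10 C, 1 Cl, 1 N, 2 O, 1 S.
Implicit hydrogens by atom environment:
  4 × C (aromatic): no H
  3 × C: no H
  2 × C: 2 H each → 4
  1 × C: 3 H
  1 × Cl: no H
  1 × N: 2 H
  1 × O: no H
  1 × O (charge -1): no H
  1 × S (aromatic): no H
  Total hydrogens = 9.
Net charge -1.
Molecular formula: C10H9ClNO2S-

C10H9ClNO2S-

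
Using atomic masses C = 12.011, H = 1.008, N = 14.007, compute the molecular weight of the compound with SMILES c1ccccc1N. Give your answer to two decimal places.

93.13

Molecular formula: C6H7N.
M = 6×12.011 + 7×1.008 + 1×14.007 = 93.13 g/mol.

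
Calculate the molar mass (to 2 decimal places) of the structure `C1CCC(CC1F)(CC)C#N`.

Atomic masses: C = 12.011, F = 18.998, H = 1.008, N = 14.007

Molecular formula: C9H14FN.
M = 9×12.011 + 1×18.998 + 14×1.008 + 1×14.007 = 155.22 g/mol.

155.22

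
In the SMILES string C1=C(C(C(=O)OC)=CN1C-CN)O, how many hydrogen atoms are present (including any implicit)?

Hydrogens are implicit in SMILES; fill each atom to its normal valence:
  2 × C: 2 H each → 4
  2 × C (aromatic): 1 H each → 2
  2 × C (aromatic): no H
  2 × O: no H
  1 × C: 3 H
  1 × C: no H
  1 × N: 2 H
  1 × N (aromatic): no H
  1 × O: 1 H
  Total hydrogens = 12.

12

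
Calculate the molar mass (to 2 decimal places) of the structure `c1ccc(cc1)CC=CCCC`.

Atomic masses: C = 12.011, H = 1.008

160.26

Molecular formula: C12H16.
M = 12×12.011 + 16×1.008 = 160.26 g/mol.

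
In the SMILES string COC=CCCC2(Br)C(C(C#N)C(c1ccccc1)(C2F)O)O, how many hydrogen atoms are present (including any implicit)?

Hydrogens are implicit in SMILES; fill each atom to its normal valence:
  5 × C: 1 H each → 5
  5 × C (aromatic): 1 H each → 5
  3 × C: no H
  2 × C: 2 H each → 4
  2 × O: 1 H each → 2
  1 × Br: no H
  1 × C: 3 H
  1 × C (aromatic): no H
  1 × F: no H
  1 × N: no H
  1 × O: no H
  Total hydrogens = 19.

19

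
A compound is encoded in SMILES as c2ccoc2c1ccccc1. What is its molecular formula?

C10H8O

Heavy atoms from the SMILES: 10 C, 1 O.
Implicit hydrogens by atom environment:
  8 × C (aromatic): 1 H each → 8
  2 × C (aromatic): no H
  1 × O (aromatic): no H
  Total hydrogens = 8.
Molecular formula: C10H8O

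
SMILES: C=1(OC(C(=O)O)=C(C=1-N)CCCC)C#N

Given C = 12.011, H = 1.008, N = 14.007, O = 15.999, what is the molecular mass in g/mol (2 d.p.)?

Molecular formula: C10H12N2O3.
M = 10×12.011 + 12×1.008 + 2×14.007 + 3×15.999 = 208.22 g/mol.

208.22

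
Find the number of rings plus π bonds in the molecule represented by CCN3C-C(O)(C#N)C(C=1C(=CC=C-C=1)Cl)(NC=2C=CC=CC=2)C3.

Molecular formula from the SMILES: C19H20ClN3O.
DoU = (2C + 2 + N − H − X)/2 = (2·19 + 2 + 3 − 20 − 1)/2 = 22/2 = 11.
(Structurally: 3 ring(s) + 8 π bond(s) = 11.)

11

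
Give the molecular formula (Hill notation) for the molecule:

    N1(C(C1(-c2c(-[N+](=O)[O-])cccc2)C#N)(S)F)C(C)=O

Heavy atoms from the SMILES: 11 C, 1 F, 3 N, 3 O, 1 S.
Implicit hydrogens by atom environment:
  4 × C (aromatic): 1 H each → 4
  4 × C: no H
  2 × C (aromatic): no H
  2 × N: no H
  2 × O: no H
  1 × C: 3 H
  1 × F: no H
  1 × N (charge +1): no H
  1 × O (charge -1): no H
  1 × S: 1 H
  Total hydrogens = 8.
Molecular formula: C11H8FN3O3S

C11H8FN3O3S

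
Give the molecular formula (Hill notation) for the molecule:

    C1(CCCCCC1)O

C7H14O

Heavy atoms from the SMILES: 7 C, 1 O.
Implicit hydrogens by atom environment:
  6 × C: 2 H each → 12
  1 × C: 1 H
  1 × O: 1 H
  Total hydrogens = 14.
Molecular formula: C7H14O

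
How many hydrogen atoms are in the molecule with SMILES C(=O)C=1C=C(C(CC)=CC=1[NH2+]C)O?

14

Hydrogens are implicit in SMILES; fill each atom to its normal valence:
  4 × C (aromatic): no H
  2 × C: 3 H each → 6
  2 × C (aromatic): 1 H each → 2
  1 × C: 2 H
  1 × C: 1 H
  1 × N (charge +1): 2 H
  1 × O: 1 H
  1 × O: no H
  Total hydrogens = 14.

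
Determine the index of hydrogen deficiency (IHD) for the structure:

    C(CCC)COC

0

Molecular formula from the SMILES: C6H14O.
DoU = (2C + 2 + N − H − X)/2 = (2·6 + 2 + 0 − 14 − 0)/2 = 0/2 = 0.
(Structurally: 0 ring(s) + 0 π bond(s) = 0.)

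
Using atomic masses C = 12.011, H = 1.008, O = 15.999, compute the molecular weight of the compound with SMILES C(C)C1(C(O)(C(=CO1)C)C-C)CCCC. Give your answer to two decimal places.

212.33

Molecular formula: C13H24O2.
M = 13×12.011 + 24×1.008 + 2×15.999 = 212.33 g/mol.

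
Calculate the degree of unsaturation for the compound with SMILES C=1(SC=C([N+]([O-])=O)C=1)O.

4

Molecular formula from the SMILES: C4H3NO3S.
DoU = (2C + 2 + N − H − X)/2 = (2·4 + 2 + 1 − 3 − 0)/2 = 8/2 = 4.
(Structurally: 1 ring(s) + 3 π bond(s) = 4.)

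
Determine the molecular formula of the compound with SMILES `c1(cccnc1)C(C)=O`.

C7H7NO

Heavy atoms from the SMILES: 7 C, 1 N, 1 O.
Implicit hydrogens by atom environment:
  4 × C (aromatic): 1 H each → 4
  1 × C: 3 H
  1 × C (aromatic): no H
  1 × C: no H
  1 × N (aromatic): no H
  1 × O: no H
  Total hydrogens = 7.
Molecular formula: C7H7NO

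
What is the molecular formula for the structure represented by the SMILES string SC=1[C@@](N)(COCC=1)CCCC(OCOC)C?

Heavy atoms from the SMILES: 12 C, 1 N, 3 O, 1 S.
Implicit hydrogens by atom environment:
  6 × C: 2 H each → 12
  3 × O: no H
  2 × C: 3 H each → 6
  2 × C: 1 H each → 2
  2 × C: no H
  1 × N: 2 H
  1 × S: 1 H
  Total hydrogens = 23.
Molecular formula: C12H23NO3S

C12H23NO3S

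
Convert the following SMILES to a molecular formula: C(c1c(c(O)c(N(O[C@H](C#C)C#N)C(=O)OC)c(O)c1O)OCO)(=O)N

C14H13N3O9

Heavy atoms from the SMILES: 14 C, 3 N, 9 O.
Implicit hydrogens by atom environment:
  6 × C (aromatic): no H
  5 × O: no H
  4 × C: no H
  4 × O: 1 H each → 4
  2 × C: 1 H each → 2
  2 × N: no H
  1 × C: 3 H
  1 × C: 2 H
  1 × N: 2 H
  Total hydrogens = 13.
Molecular formula: C14H13N3O9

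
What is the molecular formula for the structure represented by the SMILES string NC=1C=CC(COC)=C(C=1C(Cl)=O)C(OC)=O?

C11H12ClNO4

Heavy atoms from the SMILES: 11 C, 1 Cl, 1 N, 4 O.
Implicit hydrogens by atom environment:
  4 × C (aromatic): no H
  4 × O: no H
  2 × C: 3 H each → 6
  2 × C (aromatic): 1 H each → 2
  2 × C: no H
  1 × C: 2 H
  1 × Cl: no H
  1 × N: 2 H
  Total hydrogens = 12.
Molecular formula: C11H12ClNO4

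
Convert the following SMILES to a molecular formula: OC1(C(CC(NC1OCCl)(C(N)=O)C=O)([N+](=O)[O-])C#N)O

C9H11ClN4O7

Heavy atoms from the SMILES: 9 C, 1 Cl, 4 N, 7 O.
Implicit hydrogens by atom environment:
  5 × C: no H
  4 × O: no H
  2 × C: 2 H each → 4
  2 × C: 1 H each → 2
  2 × O: 1 H each → 2
  1 × Cl: no H
  1 × N: 2 H
  1 × N: 1 H
  1 × N (charge +1): no H
  1 × N: no H
  1 × O (charge -1): no H
  Total hydrogens = 11.
Molecular formula: C9H11ClN4O7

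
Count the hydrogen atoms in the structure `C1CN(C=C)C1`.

Hydrogens are implicit in SMILES; fill each atom to its normal valence:
  4 × C: 2 H each → 8
  1 × C: 1 H
  1 × N: no H
  Total hydrogens = 9.

9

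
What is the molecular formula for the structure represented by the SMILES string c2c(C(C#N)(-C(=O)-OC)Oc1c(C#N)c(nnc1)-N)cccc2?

C15H11N5O3

Heavy atoms from the SMILES: 15 C, 5 N, 3 O.
Implicit hydrogens by atom environment:
  6 × C (aromatic): 1 H each → 6
  4 × C (aromatic): no H
  4 × C: no H
  3 × O: no H
  2 × N (aromatic): no H
  2 × N: no H
  1 × C: 3 H
  1 × N: 2 H
  Total hydrogens = 11.
Molecular formula: C15H11N5O3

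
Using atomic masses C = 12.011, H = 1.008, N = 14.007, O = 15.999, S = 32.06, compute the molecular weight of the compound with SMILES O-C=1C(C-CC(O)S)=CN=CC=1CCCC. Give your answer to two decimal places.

Molecular formula: C12H19NO2S.
M = 12×12.011 + 19×1.008 + 1×14.007 + 2×15.999 + 1×32.06 = 241.35 g/mol.

241.35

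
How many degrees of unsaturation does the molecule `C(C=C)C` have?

1

Molecular formula from the SMILES: C4H8.
DoU = (2C + 2 + N − H − X)/2 = (2·4 + 2 + 0 − 8 − 0)/2 = 2/2 = 1.
(Structurally: 0 ring(s) + 1 π bond(s) = 1.)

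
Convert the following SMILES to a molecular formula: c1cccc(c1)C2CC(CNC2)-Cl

Heavy atoms from the SMILES: 11 C, 1 Cl, 1 N.
Implicit hydrogens by atom environment:
  5 × C (aromatic): 1 H each → 5
  3 × C: 2 H each → 6
  2 × C: 1 H each → 2
  1 × C (aromatic): no H
  1 × Cl: no H
  1 × N: 1 H
  Total hydrogens = 14.
Molecular formula: C11H14ClN

C11H14ClN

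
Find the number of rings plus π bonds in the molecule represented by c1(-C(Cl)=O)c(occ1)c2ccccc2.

Molecular formula from the SMILES: C11H7ClO2.
DoU = (2C + 2 + N − H − X)/2 = (2·11 + 2 + 0 − 7 − 1)/2 = 16/2 = 8.
(Structurally: 2 ring(s) + 6 π bond(s) = 8.)

8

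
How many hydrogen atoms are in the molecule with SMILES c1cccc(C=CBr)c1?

7

Hydrogens are implicit in SMILES; fill each atom to its normal valence:
  5 × C (aromatic): 1 H each → 5
  2 × C: 1 H each → 2
  1 × Br: no H
  1 × C (aromatic): no H
  Total hydrogens = 7.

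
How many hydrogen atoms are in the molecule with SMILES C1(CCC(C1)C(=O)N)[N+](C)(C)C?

19

Hydrogens are implicit in SMILES; fill each atom to its normal valence:
  3 × C: 3 H each → 9
  3 × C: 2 H each → 6
  2 × C: 1 H each → 2
  1 × C: no H
  1 × N: 2 H
  1 × N (charge +1): no H
  1 × O: no H
  Total hydrogens = 19.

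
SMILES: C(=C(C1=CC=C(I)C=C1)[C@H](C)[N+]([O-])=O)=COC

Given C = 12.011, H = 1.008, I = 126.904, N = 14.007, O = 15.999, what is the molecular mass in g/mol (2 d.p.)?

Molecular formula: C12H12INO3.
M = 12×12.011 + 12×1.008 + 1×126.904 + 1×14.007 + 3×15.999 = 345.14 g/mol.

345.14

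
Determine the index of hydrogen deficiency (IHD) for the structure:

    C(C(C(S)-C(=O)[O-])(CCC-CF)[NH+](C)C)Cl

1

Molecular formula from the SMILES: C10H19ClFNO2S.
DoU = (2C + 2 + N − H − X)/2 = (2·10 + 2 + 1 − 19 − 2)/2 = 2/2 = 1.
(Structurally: 0 ring(s) + 1 π bond(s) = 1.)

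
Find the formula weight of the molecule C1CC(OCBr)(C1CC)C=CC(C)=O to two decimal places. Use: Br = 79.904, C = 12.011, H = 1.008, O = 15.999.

261.16

Molecular formula: C11H17BrO2.
M = 1×79.904 + 11×12.011 + 17×1.008 + 2×15.999 = 261.16 g/mol.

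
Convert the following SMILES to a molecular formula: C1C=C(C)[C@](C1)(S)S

C6H10S2

Heavy atoms from the SMILES: 6 C, 2 S.
Implicit hydrogens by atom environment:
  2 × C: 2 H each → 4
  2 × C: no H
  2 × S: 1 H each → 2
  1 × C: 3 H
  1 × C: 1 H
  Total hydrogens = 10.
Molecular formula: C6H10S2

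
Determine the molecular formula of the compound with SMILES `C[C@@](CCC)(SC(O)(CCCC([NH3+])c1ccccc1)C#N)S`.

C17H27N2OS2+

Heavy atoms from the SMILES: 17 C, 2 N, 1 O, 2 S.
Implicit hydrogens by atom environment:
  5 × C: 2 H each → 10
  5 × C (aromatic): 1 H each → 5
  3 × C: no H
  2 × C: 3 H each → 6
  1 × C: 1 H
  1 × C (aromatic): no H
  1 × N (charge +1): 3 H
  1 × N: no H
  1 × O: 1 H
  1 × S: 1 H
  1 × S: no H
  Total hydrogens = 27.
Net charge +1.
Molecular formula: C17H27N2OS2+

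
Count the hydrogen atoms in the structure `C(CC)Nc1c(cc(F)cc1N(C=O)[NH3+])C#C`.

15

Hydrogens are implicit in SMILES; fill each atom to its normal valence:
  4 × C (aromatic): no H
  2 × C: 2 H each → 4
  2 × C (aromatic): 1 H each → 2
  2 × C: 1 H each → 2
  1 × C: 3 H
  1 × C: no H
  1 × F: no H
  1 × N (charge +1): 3 H
  1 × N: 1 H
  1 × N: no H
  1 × O: no H
  Total hydrogens = 15.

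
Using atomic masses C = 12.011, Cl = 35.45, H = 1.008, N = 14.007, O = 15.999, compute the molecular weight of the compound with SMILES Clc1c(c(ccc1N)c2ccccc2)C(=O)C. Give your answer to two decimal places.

245.71

Molecular formula: C14H12ClNO.
M = 14×12.011 + 1×35.45 + 12×1.008 + 1×14.007 + 1×15.999 = 245.71 g/mol.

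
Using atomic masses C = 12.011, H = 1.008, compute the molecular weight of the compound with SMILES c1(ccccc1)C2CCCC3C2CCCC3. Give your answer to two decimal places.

Molecular formula: C16H22.
M = 16×12.011 + 22×1.008 = 214.35 g/mol.

214.35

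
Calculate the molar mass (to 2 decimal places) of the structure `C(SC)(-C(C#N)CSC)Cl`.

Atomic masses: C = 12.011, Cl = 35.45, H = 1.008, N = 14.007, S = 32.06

Molecular formula: C6H10ClNS2.
M = 6×12.011 + 1×35.45 + 10×1.008 + 1×14.007 + 2×32.06 = 195.72 g/mol.

195.72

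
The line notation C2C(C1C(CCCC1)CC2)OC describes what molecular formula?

C11H20O

Heavy atoms from the SMILES: 11 C, 1 O.
Implicit hydrogens by atom environment:
  7 × C: 2 H each → 14
  3 × C: 1 H each → 3
  1 × C: 3 H
  1 × O: no H
  Total hydrogens = 20.
Molecular formula: C11H20O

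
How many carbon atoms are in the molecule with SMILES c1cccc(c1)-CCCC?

The symbol for carbon appears 10 times in the SMILES. Lowercase c denotes aromatic carbon and counts toward C.

10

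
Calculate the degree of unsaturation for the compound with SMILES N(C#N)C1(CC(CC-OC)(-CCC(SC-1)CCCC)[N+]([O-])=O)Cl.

4

Molecular formula from the SMILES: C15H26ClN3O3S.
DoU = (2C + 2 + N − H − X)/2 = (2·15 + 2 + 3 − 26 − 1)/2 = 8/2 = 4.
(Structurally: 1 ring(s) + 3 π bond(s) = 4.)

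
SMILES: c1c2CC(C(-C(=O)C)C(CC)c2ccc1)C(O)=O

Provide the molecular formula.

C15H18O3

Heavy atoms from the SMILES: 15 C, 3 O.
Implicit hydrogens by atom environment:
  4 × C (aromatic): 1 H each → 4
  3 × C: 1 H each → 3
  2 × C: 3 H each → 6
  2 × C: 2 H each → 4
  2 × C (aromatic): no H
  2 × C: no H
  2 × O: no H
  1 × O: 1 H
  Total hydrogens = 18.
Molecular formula: C15H18O3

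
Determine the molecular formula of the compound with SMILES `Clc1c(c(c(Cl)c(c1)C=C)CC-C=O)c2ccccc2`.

Heavy atoms from the SMILES: 17 C, 2 Cl, 1 O.
Implicit hydrogens by atom environment:
  6 × C (aromatic): 1 H each → 6
  6 × C (aromatic): no H
  3 × C: 2 H each → 6
  2 × C: 1 H each → 2
  2 × Cl: no H
  1 × O: no H
  Total hydrogens = 14.
Molecular formula: C17H14Cl2O

C17H14Cl2O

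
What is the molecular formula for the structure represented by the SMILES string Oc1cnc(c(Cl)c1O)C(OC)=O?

Heavy atoms from the SMILES: 7 C, 1 Cl, 1 N, 4 O.
Implicit hydrogens by atom environment:
  4 × C (aromatic): no H
  2 × O: 1 H each → 2
  2 × O: no H
  1 × C: 3 H
  1 × C (aromatic): 1 H
  1 × C: no H
  1 × Cl: no H
  1 × N (aromatic): no H
  Total hydrogens = 6.
Molecular formula: C7H6ClNO4

C7H6ClNO4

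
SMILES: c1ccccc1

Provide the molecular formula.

Heavy atoms from the SMILES: 6 C.
Implicit hydrogens by atom environment:
  6 × C (aromatic): 1 H each → 6
  Total hydrogens = 6.
Molecular formula: C6H6

C6H6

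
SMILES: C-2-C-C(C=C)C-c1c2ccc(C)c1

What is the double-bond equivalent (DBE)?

6

Molecular formula from the SMILES: C13H16.
DoU = (2C + 2 + N − H − X)/2 = (2·13 + 2 + 0 − 16 − 0)/2 = 12/2 = 6.
(Structurally: 2 ring(s) + 4 π bond(s) = 6.)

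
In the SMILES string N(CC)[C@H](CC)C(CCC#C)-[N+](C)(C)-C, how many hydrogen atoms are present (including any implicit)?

Hydrogens are implicit in SMILES; fill each atom to its normal valence:
  5 × C: 3 H each → 15
  4 × C: 2 H each → 8
  3 × C: 1 H each → 3
  1 × C: no H
  1 × N: 1 H
  1 × N (charge +1): no H
  Total hydrogens = 27.

27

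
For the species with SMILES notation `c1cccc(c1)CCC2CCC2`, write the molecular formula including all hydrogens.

Heavy atoms from the SMILES: 12 C.
Implicit hydrogens by atom environment:
  5 × C: 2 H each → 10
  5 × C (aromatic): 1 H each → 5
  1 × C: 1 H
  1 × C (aromatic): no H
  Total hydrogens = 16.
Molecular formula: C12H16

C12H16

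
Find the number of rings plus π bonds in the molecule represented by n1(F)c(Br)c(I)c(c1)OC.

Molecular formula from the SMILES: C5H4BrFINO.
DoU = (2C + 2 + N − H − X)/2 = (2·5 + 2 + 1 − 4 − 3)/2 = 6/2 = 3.
(Structurally: 1 ring(s) + 2 π bond(s) = 3.)

3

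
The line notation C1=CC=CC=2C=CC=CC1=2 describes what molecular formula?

Heavy atoms from the SMILES: 10 C.
Implicit hydrogens by atom environment:
  8 × C (aromatic): 1 H each → 8
  2 × C (aromatic): no H
  Total hydrogens = 8.
Molecular formula: C10H8

C10H8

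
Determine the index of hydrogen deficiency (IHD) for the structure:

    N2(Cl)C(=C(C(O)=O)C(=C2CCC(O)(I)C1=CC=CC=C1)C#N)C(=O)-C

Molecular formula from the SMILES: C17H14ClIN2O4.
DoU = (2C + 2 + N − H − X)/2 = (2·17 + 2 + 2 − 14 − 2)/2 = 22/2 = 11.
(Structurally: 2 ring(s) + 9 π bond(s) = 11.)

11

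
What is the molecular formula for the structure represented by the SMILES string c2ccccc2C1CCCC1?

Heavy atoms from the SMILES: 11 C.
Implicit hydrogens by atom environment:
  5 × C (aromatic): 1 H each → 5
  4 × C: 2 H each → 8
  1 × C: 1 H
  1 × C (aromatic): no H
  Total hydrogens = 14.
Molecular formula: C11H14

C11H14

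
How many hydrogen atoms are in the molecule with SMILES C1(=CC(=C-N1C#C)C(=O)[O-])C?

6

Hydrogens are implicit in SMILES; fill each atom to its normal valence:
  2 × C (aromatic): 1 H each → 2
  2 × C (aromatic): no H
  2 × C: no H
  1 × C: 3 H
  1 × C: 1 H
  1 × N (aromatic): no H
  1 × O: no H
  1 × O (charge -1): no H
  Total hydrogens = 6.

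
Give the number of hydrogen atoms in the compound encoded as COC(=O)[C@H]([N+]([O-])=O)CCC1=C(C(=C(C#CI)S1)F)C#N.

Hydrogens are implicit in SMILES; fill each atom to its normal valence:
  4 × C (aromatic): no H
  4 × C: no H
  3 × O: no H
  2 × C: 2 H each → 4
  1 × C: 3 H
  1 × C: 1 H
  1 × F: no H
  1 × I: no H
  1 × N: no H
  1 × N (charge +1): no H
  1 × O (charge -1): no H
  1 × S (aromatic): no H
  Total hydrogens = 8.

8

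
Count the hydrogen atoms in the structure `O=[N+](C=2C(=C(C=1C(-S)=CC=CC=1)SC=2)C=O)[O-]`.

7

Hydrogens are implicit in SMILES; fill each atom to its normal valence:
  5 × C (aromatic): 1 H each → 5
  5 × C (aromatic): no H
  2 × O: no H
  1 × C: 1 H
  1 × N (charge +1): no H
  1 × O (charge -1): no H
  1 × S: 1 H
  1 × S (aromatic): no H
  Total hydrogens = 7.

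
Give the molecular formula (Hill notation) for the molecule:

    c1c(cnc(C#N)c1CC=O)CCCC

C12H14N2O

Heavy atoms from the SMILES: 12 C, 2 N, 1 O.
Implicit hydrogens by atom environment:
  4 × C: 2 H each → 8
  3 × C (aromatic): no H
  2 × C (aromatic): 1 H each → 2
  1 × C: 3 H
  1 × C: 1 H
  1 × C: no H
  1 × N (aromatic): no H
  1 × N: no H
  1 × O: no H
  Total hydrogens = 14.
Molecular formula: C12H14N2O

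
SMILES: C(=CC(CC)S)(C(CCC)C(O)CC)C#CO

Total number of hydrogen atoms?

Hydrogens are implicit in SMILES; fill each atom to its normal valence:
  4 × C: 2 H each → 8
  4 × C: 1 H each → 4
  3 × C: 3 H each → 9
  3 × C: no H
  2 × O: 1 H each → 2
  1 × S: 1 H
  Total hydrogens = 24.

24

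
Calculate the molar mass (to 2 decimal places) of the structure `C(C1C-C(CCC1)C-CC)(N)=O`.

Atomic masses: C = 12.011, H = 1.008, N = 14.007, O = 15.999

Molecular formula: C10H19NO.
M = 10×12.011 + 19×1.008 + 1×14.007 + 1×15.999 = 169.27 g/mol.

169.27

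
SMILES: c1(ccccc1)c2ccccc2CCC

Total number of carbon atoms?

15

The symbol for carbon appears 15 times in the SMILES. Lowercase c denotes aromatic carbon and counts toward C.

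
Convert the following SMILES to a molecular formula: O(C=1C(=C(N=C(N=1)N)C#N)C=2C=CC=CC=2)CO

Heavy atoms from the SMILES: 12 C, 4 N, 2 O.
Implicit hydrogens by atom environment:
  5 × C (aromatic): 1 H each → 5
  5 × C (aromatic): no H
  2 × N (aromatic): no H
  1 × C: 2 H
  1 × C: no H
  1 × N: 2 H
  1 × N: no H
  1 × O: 1 H
  1 × O: no H
  Total hydrogens = 10.
Molecular formula: C12H10N4O2

C12H10N4O2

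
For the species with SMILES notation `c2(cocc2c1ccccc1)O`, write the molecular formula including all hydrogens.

C10H8O2

Heavy atoms from the SMILES: 10 C, 2 O.
Implicit hydrogens by atom environment:
  7 × C (aromatic): 1 H each → 7
  3 × C (aromatic): no H
  1 × O: 1 H
  1 × O (aromatic): no H
  Total hydrogens = 8.
Molecular formula: C10H8O2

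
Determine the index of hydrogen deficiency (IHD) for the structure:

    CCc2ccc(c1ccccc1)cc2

8

Molecular formula from the SMILES: C14H14.
DoU = (2C + 2 + N − H − X)/2 = (2·14 + 2 + 0 − 14 − 0)/2 = 16/2 = 8.
(Structurally: 2 ring(s) + 6 π bond(s) = 8.)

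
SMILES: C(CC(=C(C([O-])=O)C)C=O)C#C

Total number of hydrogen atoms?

9

Hydrogens are implicit in SMILES; fill each atom to its normal valence:
  4 × C: no H
  2 × C: 2 H each → 4
  2 × C: 1 H each → 2
  2 × O: no H
  1 × C: 3 H
  1 × O (charge -1): no H
  Total hydrogens = 9.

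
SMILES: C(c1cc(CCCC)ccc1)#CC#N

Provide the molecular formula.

C13H13N

Heavy atoms from the SMILES: 13 C, 1 N.
Implicit hydrogens by atom environment:
  4 × C (aromatic): 1 H each → 4
  3 × C: 2 H each → 6
  3 × C: no H
  2 × C (aromatic): no H
  1 × C: 3 H
  1 × N: no H
  Total hydrogens = 13.
Molecular formula: C13H13N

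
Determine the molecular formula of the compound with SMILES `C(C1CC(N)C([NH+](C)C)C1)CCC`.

Heavy atoms from the SMILES: 11 C, 2 N.
Implicit hydrogens by atom environment:
  5 × C: 2 H each → 10
  3 × C: 3 H each → 9
  3 × C: 1 H each → 3
  1 × N: 2 H
  1 × N (charge +1): 1 H
  Total hydrogens = 25.
Net charge +1.
Molecular formula: C11H25N2+

C11H25N2+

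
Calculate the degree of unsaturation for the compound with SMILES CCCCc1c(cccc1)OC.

4

Molecular formula from the SMILES: C11H16O.
DoU = (2C + 2 + N − H − X)/2 = (2·11 + 2 + 0 − 16 − 0)/2 = 8/2 = 4.
(Structurally: 1 ring(s) + 3 π bond(s) = 4.)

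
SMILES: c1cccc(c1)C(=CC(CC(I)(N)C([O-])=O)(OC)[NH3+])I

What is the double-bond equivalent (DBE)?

6

Molecular formula from the SMILES: C13H16I2N2O3.
DoU = (2C + 2 + N − H − X)/2 = (2·13 + 2 + 2 − 16 − 2)/2 = 12/2 = 6.
(Structurally: 1 ring(s) + 5 π bond(s) = 6.)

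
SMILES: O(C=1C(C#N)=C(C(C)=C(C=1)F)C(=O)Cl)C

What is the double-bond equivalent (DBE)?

Molecular formula from the SMILES: C10H7ClFNO2.
DoU = (2C + 2 + N − H − X)/2 = (2·10 + 2 + 1 − 7 − 2)/2 = 14/2 = 7.
(Structurally: 1 ring(s) + 6 π bond(s) = 7.)

7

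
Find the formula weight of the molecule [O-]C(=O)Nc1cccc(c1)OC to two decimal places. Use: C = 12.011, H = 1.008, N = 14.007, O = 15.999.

166.16

Molecular formula: C8H8NO3-.
M = 8×12.011 + 8×1.008 + 1×14.007 + 3×15.999 = 166.16 g/mol.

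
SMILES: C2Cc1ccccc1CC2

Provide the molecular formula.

Heavy atoms from the SMILES: 10 C.
Implicit hydrogens by atom environment:
  4 × C: 2 H each → 8
  4 × C (aromatic): 1 H each → 4
  2 × C (aromatic): no H
  Total hydrogens = 12.
Molecular formula: C10H12

C10H12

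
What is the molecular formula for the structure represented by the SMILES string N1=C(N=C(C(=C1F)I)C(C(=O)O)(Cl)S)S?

C6H3ClFIN2O2S2

Heavy atoms from the SMILES: 6 C, 1 Cl, 1 F, 1 I, 2 N, 2 O, 2 S.
Implicit hydrogens by atom environment:
  4 × C (aromatic): no H
  2 × C: no H
  2 × N (aromatic): no H
  2 × S: 1 H each → 2
  1 × Cl: no H
  1 × F: no H
  1 × I: no H
  1 × O: 1 H
  1 × O: no H
  Total hydrogens = 3.
Molecular formula: C6H3ClFIN2O2S2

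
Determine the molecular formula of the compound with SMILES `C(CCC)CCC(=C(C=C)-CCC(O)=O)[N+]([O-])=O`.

C13H21NO4

Heavy atoms from the SMILES: 13 C, 1 N, 4 O.
Implicit hydrogens by atom environment:
  8 × C: 2 H each → 16
  3 × C: no H
  2 × O: no H
  1 × C: 3 H
  1 × C: 1 H
  1 × N (charge +1): no H
  1 × O: 1 H
  1 × O (charge -1): no H
  Total hydrogens = 21.
Molecular formula: C13H21NO4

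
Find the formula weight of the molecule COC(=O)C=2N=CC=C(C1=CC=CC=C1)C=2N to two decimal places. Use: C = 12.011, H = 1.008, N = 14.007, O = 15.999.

228.25

Molecular formula: C13H12N2O2.
M = 13×12.011 + 12×1.008 + 2×14.007 + 2×15.999 = 228.25 g/mol.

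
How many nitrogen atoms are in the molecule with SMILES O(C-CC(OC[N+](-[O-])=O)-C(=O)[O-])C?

The symbol for nitrogen appears 1 time in the SMILES.

1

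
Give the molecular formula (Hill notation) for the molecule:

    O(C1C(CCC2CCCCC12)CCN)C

Heavy atoms from the SMILES: 13 C, 1 N, 1 O.
Implicit hydrogens by atom environment:
  8 × C: 2 H each → 16
  4 × C: 1 H each → 4
  1 × C: 3 H
  1 × N: 2 H
  1 × O: no H
  Total hydrogens = 25.
Molecular formula: C13H25NO

C13H25NO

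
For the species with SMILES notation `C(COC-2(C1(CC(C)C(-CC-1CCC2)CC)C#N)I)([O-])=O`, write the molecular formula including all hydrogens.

Heavy atoms from the SMILES: 16 C, 1 I, 1 N, 3 O.
Implicit hydrogens by atom environment:
  7 × C: 2 H each → 14
  4 × C: no H
  3 × C: 1 H each → 3
  2 × C: 3 H each → 6
  2 × O: no H
  1 × I: no H
  1 × N: no H
  1 × O (charge -1): no H
  Total hydrogens = 23.
Net charge -1.
Molecular formula: C16H23INO3-

C16H23INO3-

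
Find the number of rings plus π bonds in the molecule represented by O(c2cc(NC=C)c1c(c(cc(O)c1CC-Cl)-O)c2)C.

Molecular formula from the SMILES: C15H16ClNO3.
DoU = (2C + 2 + N − H − X)/2 = (2·15 + 2 + 1 − 16 − 1)/2 = 16/2 = 8.
(Structurally: 2 ring(s) + 6 π bond(s) = 8.)

8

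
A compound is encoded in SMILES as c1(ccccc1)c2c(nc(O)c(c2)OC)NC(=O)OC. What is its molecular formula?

Heavy atoms from the SMILES: 14 C, 2 N, 4 O.
Implicit hydrogens by atom environment:
  6 × C (aromatic): 1 H each → 6
  5 × C (aromatic): no H
  3 × O: no H
  2 × C: 3 H each → 6
  1 × C: no H
  1 × N: 1 H
  1 × N (aromatic): no H
  1 × O: 1 H
  Total hydrogens = 14.
Molecular formula: C14H14N2O4

C14H14N2O4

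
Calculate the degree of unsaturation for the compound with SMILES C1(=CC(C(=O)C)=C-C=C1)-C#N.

Molecular formula from the SMILES: C9H7NO.
DoU = (2C + 2 + N − H − X)/2 = (2·9 + 2 + 1 − 7 − 0)/2 = 14/2 = 7.
(Structurally: 1 ring(s) + 6 π bond(s) = 7.)

7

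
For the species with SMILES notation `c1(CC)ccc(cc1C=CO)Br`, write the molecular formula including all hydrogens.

Heavy atoms from the SMILES: 1 Br, 10 C, 1 O.
Implicit hydrogens by atom environment:
  3 × C (aromatic): 1 H each → 3
  3 × C (aromatic): no H
  2 × C: 1 H each → 2
  1 × Br: no H
  1 × C: 3 H
  1 × C: 2 H
  1 × O: 1 H
  Total hydrogens = 11.
Molecular formula: C10H11BrO

C10H11BrO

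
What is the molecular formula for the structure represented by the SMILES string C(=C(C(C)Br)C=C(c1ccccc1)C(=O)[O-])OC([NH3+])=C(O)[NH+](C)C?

Heavy atoms from the SMILES: 1 Br, 17 C, 2 N, 4 O.
Implicit hydrogens by atom environment:
  5 × C (aromatic): 1 H each → 5
  5 × C: no H
  3 × C: 3 H each → 9
  3 × C: 1 H each → 3
  2 × O: no H
  1 × Br: no H
  1 × C (aromatic): no H
  1 × N (charge +1): 3 H
  1 × N (charge +1): 1 H
  1 × O: 1 H
  1 × O (charge -1): no H
  Total hydrogens = 22.
Net charge +1.
Molecular formula: C17H22BrN2O4+

C17H22BrN2O4+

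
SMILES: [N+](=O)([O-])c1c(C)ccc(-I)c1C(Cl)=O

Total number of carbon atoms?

The symbol for carbon appears 8 times in the SMILES. Lowercase c denotes aromatic carbon and counts toward C.

8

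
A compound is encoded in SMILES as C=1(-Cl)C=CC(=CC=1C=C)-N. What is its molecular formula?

Heavy atoms from the SMILES: 8 C, 1 Cl, 1 N.
Implicit hydrogens by atom environment:
  3 × C (aromatic): 1 H each → 3
  3 × C (aromatic): no H
  1 × C: 2 H
  1 × C: 1 H
  1 × Cl: no H
  1 × N: 2 H
  Total hydrogens = 8.
Molecular formula: C8H8ClN

C8H8ClN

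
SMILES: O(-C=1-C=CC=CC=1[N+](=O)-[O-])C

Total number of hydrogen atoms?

Hydrogens are implicit in SMILES; fill each atom to its normal valence:
  4 × C (aromatic): 1 H each → 4
  2 × C (aromatic): no H
  2 × O: no H
  1 × C: 3 H
  1 × N (charge +1): no H
  1 × O (charge -1): no H
  Total hydrogens = 7.

7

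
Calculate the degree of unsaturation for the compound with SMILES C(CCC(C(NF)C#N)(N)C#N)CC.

4

Molecular formula from the SMILES: C9H15FN4.
DoU = (2C + 2 + N − H − X)/2 = (2·9 + 2 + 4 − 15 − 1)/2 = 8/2 = 4.
(Structurally: 0 ring(s) + 4 π bond(s) = 4.)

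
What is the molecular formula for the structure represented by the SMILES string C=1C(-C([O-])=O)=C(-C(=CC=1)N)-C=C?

Heavy atoms from the SMILES: 9 C, 1 N, 2 O.
Implicit hydrogens by atom environment:
  3 × C (aromatic): 1 H each → 3
  3 × C (aromatic): no H
  1 × C: 2 H
  1 × C: 1 H
  1 × C: no H
  1 × N: 2 H
  1 × O: no H
  1 × O (charge -1): no H
  Total hydrogens = 8.
Net charge -1.
Molecular formula: C9H8NO2-

C9H8NO2-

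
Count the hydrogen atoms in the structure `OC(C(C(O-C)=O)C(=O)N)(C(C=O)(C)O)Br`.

Hydrogens are implicit in SMILES; fill each atom to its normal valence:
  4 × C: no H
  4 × O: no H
  2 × C: 3 H each → 6
  2 × C: 1 H each → 2
  2 × O: 1 H each → 2
  1 × Br: no H
  1 × N: 2 H
  Total hydrogens = 12.

12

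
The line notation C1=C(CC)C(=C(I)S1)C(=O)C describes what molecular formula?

Heavy atoms from the SMILES: 8 C, 1 I, 1 O, 1 S.
Implicit hydrogens by atom environment:
  3 × C (aromatic): no H
  2 × C: 3 H each → 6
  1 × C: 2 H
  1 × C (aromatic): 1 H
  1 × C: no H
  1 × I: no H
  1 × O: no H
  1 × S (aromatic): no H
  Total hydrogens = 9.
Molecular formula: C8H9IOS

C8H9IOS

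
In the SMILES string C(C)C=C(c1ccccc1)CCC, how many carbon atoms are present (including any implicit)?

13

The symbol for carbon appears 13 times in the SMILES. Lowercase c denotes aromatic carbon and counts toward C.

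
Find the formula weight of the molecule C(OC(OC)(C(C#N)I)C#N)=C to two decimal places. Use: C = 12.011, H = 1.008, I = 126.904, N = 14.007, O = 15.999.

278.05

Molecular formula: C7H7IN2O2.
M = 7×12.011 + 7×1.008 + 1×126.904 + 2×14.007 + 2×15.999 = 278.05 g/mol.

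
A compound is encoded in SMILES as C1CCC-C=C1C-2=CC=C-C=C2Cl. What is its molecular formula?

Heavy atoms from the SMILES: 12 C, 1 Cl.
Implicit hydrogens by atom environment:
  4 × C: 2 H each → 8
  4 × C (aromatic): 1 H each → 4
  2 × C (aromatic): no H
  1 × C: 1 H
  1 × C: no H
  1 × Cl: no H
  Total hydrogens = 13.
Molecular formula: C12H13Cl

C12H13Cl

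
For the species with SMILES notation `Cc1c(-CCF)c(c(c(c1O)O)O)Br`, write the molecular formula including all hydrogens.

Heavy atoms from the SMILES: 1 Br, 9 C, 1 F, 3 O.
Implicit hydrogens by atom environment:
  6 × C (aromatic): no H
  3 × O: 1 H each → 3
  2 × C: 2 H each → 4
  1 × Br: no H
  1 × C: 3 H
  1 × F: no H
  Total hydrogens = 10.
Molecular formula: C9H10BrFO3

C9H10BrFO3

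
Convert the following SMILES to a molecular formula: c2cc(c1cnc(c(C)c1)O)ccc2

C12H11NO

Heavy atoms from the SMILES: 12 C, 1 N, 1 O.
Implicit hydrogens by atom environment:
  7 × C (aromatic): 1 H each → 7
  4 × C (aromatic): no H
  1 × C: 3 H
  1 × N (aromatic): no H
  1 × O: 1 H
  Total hydrogens = 11.
Molecular formula: C12H11NO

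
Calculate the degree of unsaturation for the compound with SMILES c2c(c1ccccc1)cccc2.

8

Molecular formula from the SMILES: C12H10.
DoU = (2C + 2 + N − H − X)/2 = (2·12 + 2 + 0 − 10 − 0)/2 = 16/2 = 8.
(Structurally: 2 ring(s) + 6 π bond(s) = 8.)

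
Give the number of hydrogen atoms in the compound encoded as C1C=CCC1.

Hydrogens are implicit in SMILES; fill each atom to its normal valence:
  3 × C: 2 H each → 6
  2 × C: 1 H each → 2
  Total hydrogens = 8.

8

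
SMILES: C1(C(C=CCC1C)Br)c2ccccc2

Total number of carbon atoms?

The symbol for carbon appears 13 times in the SMILES. Lowercase c denotes aromatic carbon and counts toward C.

13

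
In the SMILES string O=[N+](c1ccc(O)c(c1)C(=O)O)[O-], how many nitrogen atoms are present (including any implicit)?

The symbol for nitrogen appears 1 time in the SMILES.

1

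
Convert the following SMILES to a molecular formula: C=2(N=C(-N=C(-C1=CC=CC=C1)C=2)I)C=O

C11H7IN2O

Heavy atoms from the SMILES: 11 C, 1 I, 2 N, 1 O.
Implicit hydrogens by atom environment:
  6 × C (aromatic): 1 H each → 6
  4 × C (aromatic): no H
  2 × N (aromatic): no H
  1 × C: 1 H
  1 × I: no H
  1 × O: no H
  Total hydrogens = 7.
Molecular formula: C11H7IN2O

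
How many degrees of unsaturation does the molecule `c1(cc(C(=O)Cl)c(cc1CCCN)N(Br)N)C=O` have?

Molecular formula from the SMILES: C11H13BrClN3O2.
DoU = (2C + 2 + N − H − X)/2 = (2·11 + 2 + 3 − 13 − 2)/2 = 12/2 = 6.
(Structurally: 1 ring(s) + 5 π bond(s) = 6.)

6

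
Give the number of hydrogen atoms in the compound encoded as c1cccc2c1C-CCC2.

12

Hydrogens are implicit in SMILES; fill each atom to its normal valence:
  4 × C: 2 H each → 8
  4 × C (aromatic): 1 H each → 4
  2 × C (aromatic): no H
  Total hydrogens = 12.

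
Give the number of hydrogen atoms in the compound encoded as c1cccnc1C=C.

Hydrogens are implicit in SMILES; fill each atom to its normal valence:
  4 × C (aromatic): 1 H each → 4
  1 × C: 2 H
  1 × C: 1 H
  1 × C (aromatic): no H
  1 × N (aromatic): no H
  Total hydrogens = 7.

7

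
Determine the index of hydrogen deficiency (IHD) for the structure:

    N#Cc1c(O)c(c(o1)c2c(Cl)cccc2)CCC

Molecular formula from the SMILES: C14H12ClNO2.
DoU = (2C + 2 + N − H − X)/2 = (2·14 + 2 + 1 − 12 − 1)/2 = 18/2 = 9.
(Structurally: 2 ring(s) + 7 π bond(s) = 9.)

9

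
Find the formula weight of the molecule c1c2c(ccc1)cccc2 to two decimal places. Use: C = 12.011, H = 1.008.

Molecular formula: C10H8.
M = 10×12.011 + 8×1.008 = 128.17 g/mol.

128.17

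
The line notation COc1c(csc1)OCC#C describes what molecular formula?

C8H8O2S

Heavy atoms from the SMILES: 8 C, 2 O, 1 S.
Implicit hydrogens by atom environment:
  2 × C (aromatic): 1 H each → 2
  2 × C (aromatic): no H
  2 × O: no H
  1 × C: 3 H
  1 × C: 2 H
  1 × C: 1 H
  1 × C: no H
  1 × S (aromatic): no H
  Total hydrogens = 8.
Molecular formula: C8H8O2S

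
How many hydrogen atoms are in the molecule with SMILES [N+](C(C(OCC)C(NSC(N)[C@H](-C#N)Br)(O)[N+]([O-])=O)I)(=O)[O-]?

13

Hydrogens are implicit in SMILES; fill each atom to its normal valence:
  4 × C: 1 H each → 4
  3 × O: no H
  2 × C: no H
  2 × N (charge +1): no H
  2 × O (charge -1): no H
  1 × Br: no H
  1 × C: 3 H
  1 × C: 2 H
  1 × I: no H
  1 × N: 2 H
  1 × N: 1 H
  1 × N: no H
  1 × O: 1 H
  1 × S: no H
  Total hydrogens = 13.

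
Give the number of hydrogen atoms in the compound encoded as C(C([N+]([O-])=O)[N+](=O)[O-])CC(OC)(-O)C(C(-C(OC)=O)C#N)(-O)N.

16

Hydrogens are implicit in SMILES; fill each atom to its normal valence:
  5 × O: no H
  4 × C: no H
  2 × C: 3 H each → 6
  2 × C: 2 H each → 4
  2 × C: 1 H each → 2
  2 × N (charge +1): no H
  2 × O: 1 H each → 2
  2 × O (charge -1): no H
  1 × N: 2 H
  1 × N: no H
  Total hydrogens = 16.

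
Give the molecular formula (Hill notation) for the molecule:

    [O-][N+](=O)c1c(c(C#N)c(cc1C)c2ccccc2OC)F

Heavy atoms from the SMILES: 15 C, 1 F, 2 N, 3 O.
Implicit hydrogens by atom environment:
  7 × C (aromatic): no H
  5 × C (aromatic): 1 H each → 5
  2 × C: 3 H each → 6
  2 × O: no H
  1 × C: no H
  1 × F: no H
  1 × N: no H
  1 × N (charge +1): no H
  1 × O (charge -1): no H
  Total hydrogens = 11.
Molecular formula: C15H11FN2O3

C15H11FN2O3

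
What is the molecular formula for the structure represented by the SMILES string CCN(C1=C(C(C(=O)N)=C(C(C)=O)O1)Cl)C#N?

C10H10ClN3O3

Heavy atoms from the SMILES: 10 C, 1 Cl, 3 N, 3 O.
Implicit hydrogens by atom environment:
  4 × C (aromatic): no H
  3 × C: no H
  2 × C: 3 H each → 6
  2 × N: no H
  2 × O: no H
  1 × C: 2 H
  1 × Cl: no H
  1 × N: 2 H
  1 × O (aromatic): no H
  Total hydrogens = 10.
Molecular formula: C10H10ClN3O3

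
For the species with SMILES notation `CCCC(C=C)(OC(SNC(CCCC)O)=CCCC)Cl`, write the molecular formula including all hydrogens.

Heavy atoms from the SMILES: 16 C, 1 Cl, 1 N, 2 O, 1 S.
Implicit hydrogens by atom environment:
  8 × C: 2 H each → 16
  3 × C: 3 H each → 9
  3 × C: 1 H each → 3
  2 × C: no H
  1 × Cl: no H
  1 × N: 1 H
  1 × O: 1 H
  1 × O: no H
  1 × S: no H
  Total hydrogens = 30.
Molecular formula: C16H30ClNO2S

C16H30ClNO2S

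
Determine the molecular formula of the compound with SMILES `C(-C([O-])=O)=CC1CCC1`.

C7H9O2-

Heavy atoms from the SMILES: 7 C, 2 O.
Implicit hydrogens by atom environment:
  3 × C: 2 H each → 6
  3 × C: 1 H each → 3
  1 × C: no H
  1 × O: no H
  1 × O (charge -1): no H
  Total hydrogens = 9.
Net charge -1.
Molecular formula: C7H9O2-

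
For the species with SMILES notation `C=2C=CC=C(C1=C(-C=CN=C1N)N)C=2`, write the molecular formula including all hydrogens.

Heavy atoms from the SMILES: 11 C, 3 N.
Implicit hydrogens by atom environment:
  7 × C (aromatic): 1 H each → 7
  4 × C (aromatic): no H
  2 × N: 2 H each → 4
  1 × N (aromatic): no H
  Total hydrogens = 11.
Molecular formula: C11H11N3

C11H11N3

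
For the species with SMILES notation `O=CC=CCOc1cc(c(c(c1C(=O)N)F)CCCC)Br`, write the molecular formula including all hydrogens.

Heavy atoms from the SMILES: 1 Br, 15 C, 1 F, 1 N, 3 O.
Implicit hydrogens by atom environment:
  5 × C (aromatic): no H
  4 × C: 2 H each → 8
  3 × C: 1 H each → 3
  3 × O: no H
  1 × Br: no H
  1 × C: 3 H
  1 × C (aromatic): 1 H
  1 × C: no H
  1 × F: no H
  1 × N: 2 H
  Total hydrogens = 17.
Molecular formula: C15H17BrFNO3

C15H17BrFNO3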